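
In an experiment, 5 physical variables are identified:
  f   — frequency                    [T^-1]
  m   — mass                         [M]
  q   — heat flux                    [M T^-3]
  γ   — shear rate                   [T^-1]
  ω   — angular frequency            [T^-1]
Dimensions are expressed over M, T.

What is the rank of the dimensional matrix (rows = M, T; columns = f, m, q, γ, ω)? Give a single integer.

Exponent matrix [M,T] × [f,m,q,γ,ω]:
  M: [ 0  1  1  0  0]
  T: [-1  0 -3 -1 -1]
Row reduction gives pivot columns f,m; rank = 2

2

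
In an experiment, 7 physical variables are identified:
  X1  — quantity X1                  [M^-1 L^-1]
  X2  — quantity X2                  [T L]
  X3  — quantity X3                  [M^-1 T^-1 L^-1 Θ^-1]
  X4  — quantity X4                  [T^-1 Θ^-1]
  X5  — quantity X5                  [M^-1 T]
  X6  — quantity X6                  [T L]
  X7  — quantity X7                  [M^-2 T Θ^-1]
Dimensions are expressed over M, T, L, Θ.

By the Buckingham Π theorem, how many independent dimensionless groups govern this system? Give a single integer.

Write exponents as rows M,T,L,Θ / cols X1,X2,X3,X4,X5,X6,X7:
  M: [-1  0 -1  0 -1  0 -2]
  T: [ 0  1 -1 -1  1  1  1]
  L: [-1  1 -1  0  0  1  0]
  Θ: [ 0  0 -1 -1  0  0 -1]
Row reduction gives pivot columns X1,X2,X3; rank = 3
n=7, r=3 ⇒ 4 dimensionless groups

4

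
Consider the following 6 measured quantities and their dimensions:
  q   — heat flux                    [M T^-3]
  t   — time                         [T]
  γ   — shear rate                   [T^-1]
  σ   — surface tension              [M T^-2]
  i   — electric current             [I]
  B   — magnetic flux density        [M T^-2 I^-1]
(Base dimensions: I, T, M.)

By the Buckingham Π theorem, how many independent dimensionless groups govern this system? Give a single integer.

3

Write exponents as rows I,T,M / cols q,t,γ,σ,i,B:
  I: [ 0  0  0  0  1 -1]
  T: [-3  1 -1 -2  0 -2]
  M: [ 1  0  0  1  0  1]
Echelon form has 3 nonzero rows (pivots: q,t,i)
6 vars − rank 3 = 3 Π groups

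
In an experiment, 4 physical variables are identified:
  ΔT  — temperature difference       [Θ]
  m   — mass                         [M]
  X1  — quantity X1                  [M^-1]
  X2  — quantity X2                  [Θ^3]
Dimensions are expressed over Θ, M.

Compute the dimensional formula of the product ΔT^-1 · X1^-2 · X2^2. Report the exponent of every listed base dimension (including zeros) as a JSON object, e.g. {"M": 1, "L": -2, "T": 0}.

Dimensional matrix (Θ×M by ΔT×m×X1×X2):
  Θ: [ 1  0  0  3]
  M: [ 0  1 -1  0]
  [Θ]: (-1)·1+(-2)·0+(2)·3 = 5
  [M]: (-1)·0+(-2)·-1+(2)·0 = 2
⇒ Θ^5 M^2

{"Θ": 5, "M": 2}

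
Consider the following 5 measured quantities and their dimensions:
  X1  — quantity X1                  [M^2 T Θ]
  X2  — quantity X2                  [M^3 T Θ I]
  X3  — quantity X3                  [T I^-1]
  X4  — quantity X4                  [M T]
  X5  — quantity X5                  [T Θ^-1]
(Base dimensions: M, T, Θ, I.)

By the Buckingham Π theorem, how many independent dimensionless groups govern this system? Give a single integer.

2

Exponent matrix [M,T,Θ,I] × [X1,X2,X3,X4,X5]:
  M: [ 2  3  0  1  0]
  T: [ 1  1  1  1  1]
  Θ: [ 1  1  0  0 -1]
  I: [ 0  1 -1  0  0]
RREF → pivots at {X1,X2,X3} ⇒ r = 3
n=5, r=3 ⇒ 2 dimensionless groups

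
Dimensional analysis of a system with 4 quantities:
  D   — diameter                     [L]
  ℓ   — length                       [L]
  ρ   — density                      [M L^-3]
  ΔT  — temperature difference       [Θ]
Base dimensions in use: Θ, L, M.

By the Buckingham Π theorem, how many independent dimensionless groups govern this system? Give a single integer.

Write exponents as rows Θ,L,M / cols D,ℓ,ρ,ΔT:
  Θ: [ 0  0  0  1]
  L: [ 1  1 -3  0]
  M: [ 0  0  1  0]
RREF → pivots at {D,ρ,ΔT} ⇒ r = 3
Π count = n − r = 4 − 3 = 1

1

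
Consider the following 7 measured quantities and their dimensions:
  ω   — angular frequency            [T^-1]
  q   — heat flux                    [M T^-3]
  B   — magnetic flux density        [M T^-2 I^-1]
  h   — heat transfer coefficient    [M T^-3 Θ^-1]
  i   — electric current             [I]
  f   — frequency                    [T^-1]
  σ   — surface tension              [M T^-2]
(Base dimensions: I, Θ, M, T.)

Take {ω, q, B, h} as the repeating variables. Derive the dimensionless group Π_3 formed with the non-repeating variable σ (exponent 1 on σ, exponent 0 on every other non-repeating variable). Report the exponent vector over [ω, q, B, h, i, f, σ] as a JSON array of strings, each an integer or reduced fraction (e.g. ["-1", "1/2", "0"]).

Write exponents as rows I,Θ,M,T / cols ω,q,B,h,i,f,σ:
  I: [ 0  0 -1  0  1  0  0]
  Θ: [ 0  0  0 -1  0  0  0]
  M: [ 0  1  1  1  0  0  1]
  T: [-1 -3 -2 -3  0 -1 -2]
Row reduction gives pivot columns ω,q,B,h; rank = 4
Repeat: ω,q,B,h; free: i,f,σ
RREF:
  r0: [   1    0    0    0   -1    1   -1]
  r1: [   0    1    0    0    1    0    1]
  r2: [   0    0    1    0   -1    0    0]
  r3: [   0    0    0    1    0    0    0]
Fix exponent of σ at 1, i at 0, f at 0; solve each RREF row for its pivot's exponent:
  r0: exp(ω) + (-1)·1 = 0 ⇒ exp(ω) = 1
  r1: exp(q) + (1)·1 = 0 ⇒ exp(q) = -1
  r2: exp(B) + (0)·1 = 0 ⇒ exp(B) = 0
  r3: exp(h) + (0)·1 = 0 ⇒ exp(h) = 0
Π_3 = ω · q^-1 · σ

["1", "-1", "0", "0", "0", "0", "1"]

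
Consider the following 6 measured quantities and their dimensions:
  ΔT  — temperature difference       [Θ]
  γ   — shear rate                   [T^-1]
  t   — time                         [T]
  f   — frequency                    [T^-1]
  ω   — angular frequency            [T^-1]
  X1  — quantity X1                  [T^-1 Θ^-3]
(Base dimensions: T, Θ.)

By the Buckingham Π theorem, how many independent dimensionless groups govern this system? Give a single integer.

4

Write exponents as rows T,Θ / cols ΔT,γ,t,f,ω,X1:
  T: [ 0 -1  1 -1 -1 -1]
  Θ: [ 1  0  0  0  0 -3]
RREF → pivots at {ΔT,γ} ⇒ r = 2
n=6, r=2 ⇒ 4 dimensionless groups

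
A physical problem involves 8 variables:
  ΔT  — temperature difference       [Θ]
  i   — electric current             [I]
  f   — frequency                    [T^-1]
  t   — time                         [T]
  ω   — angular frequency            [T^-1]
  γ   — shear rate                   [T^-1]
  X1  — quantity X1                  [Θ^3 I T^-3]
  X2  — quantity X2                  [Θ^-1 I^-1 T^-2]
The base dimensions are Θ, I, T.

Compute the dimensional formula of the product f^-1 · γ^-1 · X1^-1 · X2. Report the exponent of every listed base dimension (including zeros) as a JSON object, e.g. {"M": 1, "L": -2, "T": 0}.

Write exponents as rows Θ,I,T / cols ΔT,i,f,t,ω,γ,X1,X2:
  Θ: [ 1  0  0  0  0  0  3 -1]
  I: [ 0  1  0  0  0  0  1 -1]
  T: [ 0  0 -1  1 -1 -1 -3 -2]
  [Θ]: (-1)·0+(-1)·0+(-1)·3+(1)·-1 = -4
  [I]: (-1)·0+(-1)·0+(-1)·1+(1)·-1 = -2
  [T]: (-1)·-1+(-1)·-1+(-1)·-3+(1)·-2 = 3
⇒ Θ^-4 I^-2 T^3

{"Θ": -4, "I": -2, "T": 3}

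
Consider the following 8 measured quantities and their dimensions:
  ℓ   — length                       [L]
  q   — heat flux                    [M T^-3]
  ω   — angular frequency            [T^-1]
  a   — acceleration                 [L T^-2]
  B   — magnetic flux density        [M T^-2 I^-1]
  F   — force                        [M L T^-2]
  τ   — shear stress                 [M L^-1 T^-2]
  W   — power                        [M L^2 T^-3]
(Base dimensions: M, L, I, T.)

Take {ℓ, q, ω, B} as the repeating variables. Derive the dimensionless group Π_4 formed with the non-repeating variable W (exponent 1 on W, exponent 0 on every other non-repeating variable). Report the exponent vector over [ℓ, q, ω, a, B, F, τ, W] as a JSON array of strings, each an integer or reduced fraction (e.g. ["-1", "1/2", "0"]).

Write exponents as rows M,L,I,T / cols ℓ,q,ω,a,B,F,τ,W:
  M: [ 0  1  0  0  1  1  1  1]
  L: [ 1  0  0  1  0  1 -1  2]
  I: [ 0  0  0  0 -1  0  0  0]
  T: [ 0 -3 -1 -2 -2 -2 -2 -3]
Echelon form has 4 nonzero rows (pivots: ℓ,q,ω,B)
Repeat: ℓ,q,ω,B; free: a,F,τ,W
RREF:
  r0: [   1    0    0    1    0    1   -1    2]
  r1: [   0    1    0    0    0    1    1    1]
  r2: [   0    0    1    2    0   -1   -1    0]
  r3: [   0    0    0    0    1    0    0    0]
Fix exponent of W at 1, a at 0, F at 0, τ at 0; solve each RREF row for its pivot's exponent:
  r0: exp(ℓ) + (2)·1 = 0 ⇒ exp(ℓ) = -2
  r1: exp(q) + (1)·1 = 0 ⇒ exp(q) = -1
  r2: exp(ω) + (0)·1 = 0 ⇒ exp(ω) = 0
  r3: exp(B) + (0)·1 = 0 ⇒ exp(B) = 0
Π_4 = ℓ^-2 · q^-1 · W

["-2", "-1", "0", "0", "0", "0", "0", "1"]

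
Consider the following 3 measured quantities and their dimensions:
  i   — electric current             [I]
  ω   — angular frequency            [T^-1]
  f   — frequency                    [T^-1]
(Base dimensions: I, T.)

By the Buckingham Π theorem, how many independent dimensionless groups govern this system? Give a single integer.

Write exponents as rows I,T / cols i,ω,f:
  I: [ 1  0  0]
  T: [ 0 -1 -1]
Echelon form has 2 nonzero rows (pivots: i,ω)
n=3, r=2 ⇒ 1 dimensionless group

1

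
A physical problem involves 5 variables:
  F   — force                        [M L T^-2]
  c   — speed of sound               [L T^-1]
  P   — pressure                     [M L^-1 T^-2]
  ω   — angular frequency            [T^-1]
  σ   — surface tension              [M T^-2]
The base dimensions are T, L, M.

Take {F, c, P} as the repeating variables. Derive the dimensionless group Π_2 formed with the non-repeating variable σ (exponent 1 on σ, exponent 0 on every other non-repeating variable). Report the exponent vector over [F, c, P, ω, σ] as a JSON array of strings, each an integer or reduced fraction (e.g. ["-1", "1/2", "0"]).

Write exponents as rows T,L,M / cols F,c,P,ω,σ:
  T: [-2 -1 -2 -1 -2]
  L: [ 1  1 -1  0  0]
  M: [ 1  0  1  0  1]
Row reduction gives pivot columns F,c,P; rank = 3
Pivot set = {F,c,P}, free = {ω,σ}
RREF:
  r0: [   1    0    0 -1/2  1/2]
  r1: [   0    1    0    1    0]
  r2: [   0    0    1  1/2  1/2]
Fix exponent of σ at 1, ω at 0; solve each RREF row for its pivot's exponent:
  r0: exp(F) + (1/2)·1 = 0 ⇒ exp(F) = -1/2
  r1: exp(c) + (0)·1 = 0 ⇒ exp(c) = 0
  r2: exp(P) + (1/2)·1 = 0 ⇒ exp(P) = -1/2
Π_2 = F^(-1/2) · P^(-1/2) · σ

["-1/2", "0", "-1/2", "0", "1"]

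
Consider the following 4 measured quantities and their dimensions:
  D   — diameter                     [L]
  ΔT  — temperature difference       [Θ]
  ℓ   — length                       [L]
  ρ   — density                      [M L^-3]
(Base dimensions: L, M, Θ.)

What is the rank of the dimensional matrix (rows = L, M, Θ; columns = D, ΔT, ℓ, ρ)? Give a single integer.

Write exponents as rows L,M,Θ / cols D,ΔT,ℓ,ρ:
  L: [ 1  0  1 -3]
  M: [ 0  0  0  1]
  Θ: [ 0  1  0  0]
RREF → pivots at {D,ΔT,ρ} ⇒ r = 3

3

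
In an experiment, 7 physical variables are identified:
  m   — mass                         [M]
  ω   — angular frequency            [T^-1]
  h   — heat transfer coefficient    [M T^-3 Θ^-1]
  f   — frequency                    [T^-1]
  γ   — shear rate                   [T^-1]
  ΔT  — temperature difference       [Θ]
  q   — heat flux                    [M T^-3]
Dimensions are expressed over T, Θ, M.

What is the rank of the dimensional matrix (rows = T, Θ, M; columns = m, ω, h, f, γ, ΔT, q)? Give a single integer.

Dimensional matrix (T×Θ×M by m×ω×h×f×γ×ΔT×q):
  T: [ 0 -1 -3 -1 -1  0 -3]
  Θ: [ 0  0 -1  0  0  1  0]
  M: [ 1  0  1  0  0  0  1]
RREF → pivots at {m,ω,h} ⇒ r = 3

3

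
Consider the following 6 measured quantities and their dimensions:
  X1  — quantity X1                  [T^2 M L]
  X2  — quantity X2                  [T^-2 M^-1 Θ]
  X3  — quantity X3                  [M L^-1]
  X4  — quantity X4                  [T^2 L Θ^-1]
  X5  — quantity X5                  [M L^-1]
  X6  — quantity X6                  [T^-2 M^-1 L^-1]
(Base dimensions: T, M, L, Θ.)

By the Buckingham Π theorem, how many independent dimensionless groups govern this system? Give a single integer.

Dimensional matrix (T×M×L×Θ by X1×X2×X3×X4×X5×X6):
  T: [ 2 -2  0  2  0 -2]
  M: [ 1 -1  1  0  1 -1]
  L: [ 1  0 -1  1 -1 -1]
  Θ: [ 0  1  0 -1  0  0]
RREF → pivots at {X1,X2,X3} ⇒ r = 3
6 vars − rank 3 = 3 Π groups

3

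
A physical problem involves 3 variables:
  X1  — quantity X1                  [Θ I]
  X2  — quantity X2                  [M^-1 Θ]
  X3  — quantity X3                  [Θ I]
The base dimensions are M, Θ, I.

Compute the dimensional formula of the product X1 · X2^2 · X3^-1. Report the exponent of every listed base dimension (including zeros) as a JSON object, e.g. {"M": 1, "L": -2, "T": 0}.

Dimensional matrix (M×Θ×I by X1×X2×X3):
  M: [ 0 -1  0]
  Θ: [ 1  1  1]
  I: [ 1  0  1]
  [M]: (1)·0+(2)·-1+(-1)·0 = -2
  [Θ]: (1)·1+(2)·1+(-1)·1 = 2
  [I]: (1)·1+(2)·0+(-1)·1 = 0
⇒ M^-2 Θ^2

{"M": -2, "Θ": 2, "I": 0}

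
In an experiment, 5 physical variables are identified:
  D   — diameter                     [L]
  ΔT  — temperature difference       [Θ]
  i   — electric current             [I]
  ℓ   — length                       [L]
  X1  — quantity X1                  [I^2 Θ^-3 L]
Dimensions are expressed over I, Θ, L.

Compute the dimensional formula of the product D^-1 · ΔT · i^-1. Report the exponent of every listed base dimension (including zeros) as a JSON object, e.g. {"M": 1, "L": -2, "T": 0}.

{"I": -1, "Θ": 1, "L": -1}

Exponent matrix [I,Θ,L] × [D,ΔT,i,ℓ,X1]:
  I: [ 0  0  1  0  2]
  Θ: [ 0  1  0  0 -3]
  L: [ 1  0  0  1  1]
  [I]: (-1)·0+(1)·0+(-1)·1 = -1
  [Θ]: (-1)·0+(1)·1+(-1)·0 = 1
  [L]: (-1)·1+(1)·0+(-1)·0 = -1
⇒ I^-1 Θ L^-1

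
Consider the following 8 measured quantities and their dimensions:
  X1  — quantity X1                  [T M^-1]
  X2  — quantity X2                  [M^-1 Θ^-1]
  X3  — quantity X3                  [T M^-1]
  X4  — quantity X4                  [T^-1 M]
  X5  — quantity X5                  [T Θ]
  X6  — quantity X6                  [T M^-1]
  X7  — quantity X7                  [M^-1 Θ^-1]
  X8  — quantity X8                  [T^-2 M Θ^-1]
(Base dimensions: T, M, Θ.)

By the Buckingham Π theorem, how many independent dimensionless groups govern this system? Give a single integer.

6

Dimensional matrix (T×M×Θ by X1×X2×X3×X4×X5×X6×X7×X8):
  T: [ 1  0  1 -1  1  1  0 -2]
  M: [-1 -1 -1  1  0 -1 -1  1]
  Θ: [ 0 -1  0  0  1  0 -1 -1]
Echelon form has 2 nonzero rows (pivots: X1,X2)
n=8, r=2 ⇒ 6 dimensionless groups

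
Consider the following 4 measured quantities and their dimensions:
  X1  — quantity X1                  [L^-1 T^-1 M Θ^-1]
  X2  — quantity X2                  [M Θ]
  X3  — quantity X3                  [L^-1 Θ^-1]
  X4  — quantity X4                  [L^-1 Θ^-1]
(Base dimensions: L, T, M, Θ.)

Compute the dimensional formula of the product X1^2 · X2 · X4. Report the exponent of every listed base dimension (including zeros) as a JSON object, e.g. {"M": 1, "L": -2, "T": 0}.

Write exponents as rows L,T,M,Θ / cols X1,X2,X3,X4:
  L: [-1  0 -1 -1]
  T: [-1  0  0  0]
  M: [ 1  1  0  0]
  Θ: [-1  1 -1 -1]
  [L]: (2)·-1+(1)·0+(1)·-1 = -3
  [T]: (2)·-1+(1)·0+(1)·0 = -2
  [M]: (2)·1+(1)·1+(1)·0 = 3
  [Θ]: (2)·-1+(1)·1+(1)·-1 = -2
⇒ L^-3 T^-2 M^3 Θ^-2

{"L": -3, "T": -2, "M": 3, "Θ": -2}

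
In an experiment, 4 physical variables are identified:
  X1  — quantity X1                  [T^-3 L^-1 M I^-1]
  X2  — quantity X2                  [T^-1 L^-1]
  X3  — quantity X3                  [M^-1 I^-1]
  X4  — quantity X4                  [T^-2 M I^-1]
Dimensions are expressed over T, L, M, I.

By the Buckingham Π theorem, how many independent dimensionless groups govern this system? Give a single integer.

Write exponents as rows T,L,M,I / cols X1,X2,X3,X4:
  T: [-3 -1  0 -2]
  L: [-1 -1  0  0]
  M: [ 1  0 -1  1]
  I: [-1  0 -1 -1]
Echelon form has 3 nonzero rows (pivots: X1,X2,X3)
4 vars − rank 3 = 1 Π group

1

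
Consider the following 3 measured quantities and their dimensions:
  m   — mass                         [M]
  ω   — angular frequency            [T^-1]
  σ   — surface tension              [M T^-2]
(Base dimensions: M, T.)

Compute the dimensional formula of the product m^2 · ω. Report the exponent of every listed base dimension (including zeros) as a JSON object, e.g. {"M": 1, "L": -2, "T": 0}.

{"M": 2, "T": -1}

Dimensional matrix (M×T by m×ω×σ):
  M: [ 1  0  1]
  T: [ 0 -1 -2]
  [M]: (2)·1+(1)·0 = 2
  [T]: (2)·0+(1)·-1 = -1
⇒ M^2 T^-1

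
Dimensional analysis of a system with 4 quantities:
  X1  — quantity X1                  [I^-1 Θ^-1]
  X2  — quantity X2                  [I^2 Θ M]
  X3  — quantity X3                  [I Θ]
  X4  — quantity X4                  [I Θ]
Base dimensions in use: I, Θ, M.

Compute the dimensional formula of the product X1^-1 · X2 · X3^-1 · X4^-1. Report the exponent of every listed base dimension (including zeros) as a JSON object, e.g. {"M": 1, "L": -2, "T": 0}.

{"I": 1, "Θ": 0, "M": 1}

Dimensional matrix (I×Θ×M by X1×X2×X3×X4):
  I: [-1  2  1  1]
  Θ: [-1  1  1  1]
  M: [ 0  1  0  0]
  [I]: (-1)·-1+(1)·2+(-1)·1+(-1)·1 = 1
  [Θ]: (-1)·-1+(1)·1+(-1)·1+(-1)·1 = 0
  [M]: (-1)·0+(1)·1+(-1)·0+(-1)·0 = 1
⇒ I M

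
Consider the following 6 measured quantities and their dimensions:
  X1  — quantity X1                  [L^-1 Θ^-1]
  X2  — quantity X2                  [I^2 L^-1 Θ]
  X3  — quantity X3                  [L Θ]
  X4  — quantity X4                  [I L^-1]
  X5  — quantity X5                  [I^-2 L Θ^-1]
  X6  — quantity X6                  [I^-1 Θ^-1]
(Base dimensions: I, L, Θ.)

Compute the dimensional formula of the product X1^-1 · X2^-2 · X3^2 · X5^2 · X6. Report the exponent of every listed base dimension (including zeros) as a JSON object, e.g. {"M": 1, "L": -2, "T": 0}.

{"I": -9, "L": 7, "Θ": -2}

Write exponents as rows I,L,Θ / cols X1,X2,X3,X4,X5,X6:
  I: [ 0  2  0  1 -2 -1]
  L: [-1 -1  1 -1  1  0]
  Θ: [-1  1  1  0 -1 -1]
  [I]: (-1)·0+(-2)·2+(2)·0+(2)·-2+(1)·-1 = -9
  [L]: (-1)·-1+(-2)·-1+(2)·1+(2)·1+(1)·0 = 7
  [Θ]: (-1)·-1+(-2)·1+(2)·1+(2)·-1+(1)·-1 = -2
⇒ I^-9 L^7 Θ^-2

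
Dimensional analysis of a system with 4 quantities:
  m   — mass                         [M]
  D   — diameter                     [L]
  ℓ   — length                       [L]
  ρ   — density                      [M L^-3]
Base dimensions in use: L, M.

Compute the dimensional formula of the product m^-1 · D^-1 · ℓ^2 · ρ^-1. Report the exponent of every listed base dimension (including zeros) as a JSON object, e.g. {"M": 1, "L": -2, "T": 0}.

{"L": 4, "M": -2}

Exponent matrix [L,M] × [m,D,ℓ,ρ]:
  L: [ 0  1  1 -3]
  M: [ 1  0  0  1]
  [L]: (-1)·0+(-1)·1+(2)·1+(-1)·-3 = 4
  [M]: (-1)·1+(-1)·0+(2)·0+(-1)·1 = -2
⇒ L^4 M^-2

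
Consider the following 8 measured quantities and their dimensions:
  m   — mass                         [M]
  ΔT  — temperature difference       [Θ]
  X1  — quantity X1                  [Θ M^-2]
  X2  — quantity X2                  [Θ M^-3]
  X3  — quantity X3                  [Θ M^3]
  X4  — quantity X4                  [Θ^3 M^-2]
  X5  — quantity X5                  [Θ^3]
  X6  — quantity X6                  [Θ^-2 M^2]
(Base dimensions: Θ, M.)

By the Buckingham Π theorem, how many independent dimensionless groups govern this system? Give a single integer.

6

Exponent matrix [Θ,M] × [m,ΔT,X1,X2,X3,X4,X5,X6]:
  Θ: [ 0  1  1  1  1  3  3 -2]
  M: [ 1  0 -2 -3  3 -2  0  2]
Echelon form has 2 nonzero rows (pivots: m,ΔT)
8 vars − rank 2 = 6 Π groups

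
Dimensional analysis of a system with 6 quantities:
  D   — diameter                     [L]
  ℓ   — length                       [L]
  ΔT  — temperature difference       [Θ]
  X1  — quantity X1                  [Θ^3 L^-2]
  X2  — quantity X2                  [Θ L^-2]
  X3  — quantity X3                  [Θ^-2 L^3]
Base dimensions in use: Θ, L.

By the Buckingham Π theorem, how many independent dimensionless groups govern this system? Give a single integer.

4

Dimensional matrix (Θ×L by D×ℓ×ΔT×X1×X2×X3):
  Θ: [ 0  0  1  3  1 -2]
  L: [ 1  1  0 -2 -2  3]
Echelon form has 2 nonzero rows (pivots: D,ΔT)
6 vars − rank 2 = 4 Π groups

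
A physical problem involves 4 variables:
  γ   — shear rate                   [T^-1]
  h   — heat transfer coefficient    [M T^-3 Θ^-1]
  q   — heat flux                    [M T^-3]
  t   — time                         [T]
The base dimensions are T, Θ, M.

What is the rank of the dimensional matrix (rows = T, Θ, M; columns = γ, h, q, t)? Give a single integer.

Write exponents as rows T,Θ,M / cols γ,h,q,t:
  T: [-1 -3 -3  1]
  Θ: [ 0 -1  0  0]
  M: [ 0  1  1  0]
Row reduction gives pivot columns γ,h,q; rank = 3

3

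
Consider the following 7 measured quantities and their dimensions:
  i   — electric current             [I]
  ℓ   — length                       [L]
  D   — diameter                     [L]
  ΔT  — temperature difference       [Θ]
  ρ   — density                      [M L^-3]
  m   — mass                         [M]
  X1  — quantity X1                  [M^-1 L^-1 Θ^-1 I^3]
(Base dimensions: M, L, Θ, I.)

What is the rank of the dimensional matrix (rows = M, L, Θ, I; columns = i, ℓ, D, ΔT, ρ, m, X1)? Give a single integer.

4

Dimensional matrix (M×L×Θ×I by i×ℓ×D×ΔT×ρ×m×X1):
  M: [ 0  0  0  0  1  1 -1]
  L: [ 0  1  1  0 -3  0 -1]
  Θ: [ 0  0  0  1  0  0 -1]
  I: [ 1  0  0  0  0  0  3]
Row reduction gives pivot columns i,ℓ,ΔT,ρ; rank = 4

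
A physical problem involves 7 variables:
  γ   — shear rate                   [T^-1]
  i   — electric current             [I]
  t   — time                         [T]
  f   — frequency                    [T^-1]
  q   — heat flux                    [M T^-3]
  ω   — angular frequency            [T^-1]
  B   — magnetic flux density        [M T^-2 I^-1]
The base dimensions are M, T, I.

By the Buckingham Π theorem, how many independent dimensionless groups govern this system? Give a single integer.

Dimensional matrix (M×T×I by γ×i×t×f×q×ω×B):
  M: [ 0  0  0  0  1  0  1]
  T: [-1  0  1 -1 -3 -1 -2]
  I: [ 0  1  0  0  0  0 -1]
Row reduction gives pivot columns γ,i,q; rank = 3
n=7, r=3 ⇒ 4 dimensionless groups

4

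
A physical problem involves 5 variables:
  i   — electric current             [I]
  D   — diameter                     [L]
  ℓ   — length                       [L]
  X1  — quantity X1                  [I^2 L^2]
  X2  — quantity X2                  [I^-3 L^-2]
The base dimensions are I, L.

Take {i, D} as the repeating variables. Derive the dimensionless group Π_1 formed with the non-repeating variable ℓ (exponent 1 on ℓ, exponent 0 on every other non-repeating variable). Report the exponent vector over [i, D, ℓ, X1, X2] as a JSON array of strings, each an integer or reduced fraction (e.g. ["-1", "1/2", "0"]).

Dimensional matrix (I×L by i×D×ℓ×X1×X2):
  I: [ 1  0  0  2 -3]
  L: [ 0  1  1  2 -2]
RREF → pivots at {i,D} ⇒ r = 2
Pivot set = {i,D}, free = {ℓ,X1,X2}
RREF:
  r0: [   1    0    0    2   -3]
  r1: [   0    1    1    2   -2]
Fix exponent of ℓ at 1, X1 at 0, X2 at 0; solve each RREF row for its pivot's exponent:
  r0: exp(i) + (0)·1 = 0 ⇒ exp(i) = 0
  r1: exp(D) + (1)·1 = 0 ⇒ exp(D) = -1
Π_1 = D^-1 · ℓ

["0", "-1", "1", "0", "0"]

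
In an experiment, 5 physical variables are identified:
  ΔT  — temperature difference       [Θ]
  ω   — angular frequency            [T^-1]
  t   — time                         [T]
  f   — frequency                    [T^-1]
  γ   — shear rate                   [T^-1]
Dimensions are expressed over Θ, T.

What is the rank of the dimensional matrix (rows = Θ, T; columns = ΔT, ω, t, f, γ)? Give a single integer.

2

Write exponents as rows Θ,T / cols ΔT,ω,t,f,γ:
  Θ: [ 1  0  0  0  0]
  T: [ 0 -1  1 -1 -1]
Echelon form has 2 nonzero rows (pivots: ΔT,ω)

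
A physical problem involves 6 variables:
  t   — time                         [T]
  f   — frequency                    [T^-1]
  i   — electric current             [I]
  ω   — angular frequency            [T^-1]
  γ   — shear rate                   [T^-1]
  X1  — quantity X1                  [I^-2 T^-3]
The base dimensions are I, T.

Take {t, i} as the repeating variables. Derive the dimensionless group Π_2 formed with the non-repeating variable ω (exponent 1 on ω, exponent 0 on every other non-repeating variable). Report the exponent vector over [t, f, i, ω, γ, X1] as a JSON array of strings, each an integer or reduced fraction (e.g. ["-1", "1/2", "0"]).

["1", "0", "0", "1", "0", "0"]

Write exponents as rows I,T / cols t,f,i,ω,γ,X1:
  I: [ 0  0  1  0  0 -2]
  T: [ 1 -1  0 -1 -1 -3]
RREF → pivots at {t,i} ⇒ r = 2
Pivot set = {t,i}, free = {f,ω,γ,X1}
RREF:
  r0: [   1   -1    0   -1   -1   -3]
  r1: [   0    0    1    0    0   -2]
Fix exponent of ω at 1, f at 0, γ at 0, X1 at 0; solve each RREF row for its pivot's exponent:
  r0: exp(t) + (-1)·1 = 0 ⇒ exp(t) = 1
  r1: exp(i) + (0)·1 = 0 ⇒ exp(i) = 0
Π_2 = t · ω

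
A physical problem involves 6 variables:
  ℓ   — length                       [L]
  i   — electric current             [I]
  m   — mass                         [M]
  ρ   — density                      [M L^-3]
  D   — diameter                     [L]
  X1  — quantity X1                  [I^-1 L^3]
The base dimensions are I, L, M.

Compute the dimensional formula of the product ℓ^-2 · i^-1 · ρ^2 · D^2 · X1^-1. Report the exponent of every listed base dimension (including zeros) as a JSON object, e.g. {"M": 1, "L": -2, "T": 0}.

Write exponents as rows I,L,M / cols ℓ,i,m,ρ,D,X1:
  I: [ 0  1  0  0  0 -1]
  L: [ 1  0  0 -3  1  3]
  M: [ 0  0  1  1  0  0]
  [I]: (-2)·0+(-1)·1+(2)·0+(2)·0+(-1)·-1 = 0
  [L]: (-2)·1+(-1)·0+(2)·-3+(2)·1+(-1)·3 = -9
  [M]: (-2)·0+(-1)·0+(2)·1+(2)·0+(-1)·0 = 2
⇒ L^-9 M^2

{"I": 0, "L": -9, "M": 2}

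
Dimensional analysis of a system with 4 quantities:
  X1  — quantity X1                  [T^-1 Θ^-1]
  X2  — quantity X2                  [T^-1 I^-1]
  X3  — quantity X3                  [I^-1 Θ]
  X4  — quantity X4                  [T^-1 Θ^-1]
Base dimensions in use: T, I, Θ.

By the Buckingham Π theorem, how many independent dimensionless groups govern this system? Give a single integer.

Exponent matrix [T,I,Θ] × [X1,X2,X3,X4]:
  T: [-1 -1  0 -1]
  I: [ 0 -1 -1  0]
  Θ: [-1  0  1 -1]
Row reduction gives pivot columns X1,X2; rank = 2
n=4, r=2 ⇒ 2 dimensionless groups

2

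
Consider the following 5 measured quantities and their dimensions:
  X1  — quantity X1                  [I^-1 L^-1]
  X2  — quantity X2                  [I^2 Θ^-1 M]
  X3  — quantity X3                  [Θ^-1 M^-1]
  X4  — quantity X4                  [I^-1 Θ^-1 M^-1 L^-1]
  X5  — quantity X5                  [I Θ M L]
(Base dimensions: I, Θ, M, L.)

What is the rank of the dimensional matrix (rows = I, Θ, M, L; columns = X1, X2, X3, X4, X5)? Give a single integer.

3

Write exponents as rows I,Θ,M,L / cols X1,X2,X3,X4,X5:
  I: [-1  2  0 -1  1]
  Θ: [ 0 -1 -1 -1  1]
  M: [ 0  1 -1 -1  1]
  L: [-1  0  0 -1  1]
Row reduction gives pivot columns X1,X2,X3; rank = 3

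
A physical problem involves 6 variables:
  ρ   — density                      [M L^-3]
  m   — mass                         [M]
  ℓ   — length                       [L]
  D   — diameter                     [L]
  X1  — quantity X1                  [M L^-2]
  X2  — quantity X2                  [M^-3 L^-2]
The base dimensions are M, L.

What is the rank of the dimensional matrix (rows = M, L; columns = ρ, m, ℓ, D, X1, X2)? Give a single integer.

2

Write exponents as rows M,L / cols ρ,m,ℓ,D,X1,X2:
  M: [ 1  1  0  0  1 -3]
  L: [-3  0  1  1 -2 -2]
Row reduction gives pivot columns ρ,m; rank = 2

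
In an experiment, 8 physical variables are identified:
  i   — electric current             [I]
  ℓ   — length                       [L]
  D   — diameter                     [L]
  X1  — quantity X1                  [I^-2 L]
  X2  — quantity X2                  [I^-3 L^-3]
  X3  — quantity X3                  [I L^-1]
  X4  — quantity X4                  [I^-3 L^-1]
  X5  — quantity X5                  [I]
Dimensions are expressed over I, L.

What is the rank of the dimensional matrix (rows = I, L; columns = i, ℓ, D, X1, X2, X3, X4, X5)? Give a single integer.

Exponent matrix [I,L] × [i,ℓ,D,X1,X2,X3,X4,X5]:
  I: [ 1  0  0 -2 -3  1 -3  1]
  L: [ 0  1  1  1 -3 -1 -1  0]
RREF → pivots at {i,ℓ} ⇒ r = 2

2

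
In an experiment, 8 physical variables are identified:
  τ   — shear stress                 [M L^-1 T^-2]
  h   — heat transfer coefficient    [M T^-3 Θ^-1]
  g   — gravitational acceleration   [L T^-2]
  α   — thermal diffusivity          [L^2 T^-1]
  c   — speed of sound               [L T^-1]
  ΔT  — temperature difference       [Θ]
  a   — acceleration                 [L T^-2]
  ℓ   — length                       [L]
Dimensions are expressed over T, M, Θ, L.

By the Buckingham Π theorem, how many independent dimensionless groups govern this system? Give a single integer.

4

Exponent matrix [T,M,Θ,L] × [τ,h,g,α,c,ΔT,a,ℓ]:
  T: [-2 -3 -2 -1 -1  0 -2  0]
  M: [ 1  1  0  0  0  0  0  0]
  Θ: [ 0 -1  0  0  0  1  0  0]
  L: [-1  0  1  2  1  0  1  1]
Echelon form has 4 nonzero rows (pivots: τ,h,g,α)
n=8, r=4 ⇒ 4 dimensionless groups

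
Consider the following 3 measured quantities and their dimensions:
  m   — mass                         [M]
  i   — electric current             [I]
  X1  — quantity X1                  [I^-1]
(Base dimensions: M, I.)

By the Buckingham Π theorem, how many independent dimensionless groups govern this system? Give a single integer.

Exponent matrix [M,I] × [m,i,X1]:
  M: [ 1  0  0]
  I: [ 0  1 -1]
RREF → pivots at {m,i} ⇒ r = 2
n=3, r=2 ⇒ 1 dimensionless group

1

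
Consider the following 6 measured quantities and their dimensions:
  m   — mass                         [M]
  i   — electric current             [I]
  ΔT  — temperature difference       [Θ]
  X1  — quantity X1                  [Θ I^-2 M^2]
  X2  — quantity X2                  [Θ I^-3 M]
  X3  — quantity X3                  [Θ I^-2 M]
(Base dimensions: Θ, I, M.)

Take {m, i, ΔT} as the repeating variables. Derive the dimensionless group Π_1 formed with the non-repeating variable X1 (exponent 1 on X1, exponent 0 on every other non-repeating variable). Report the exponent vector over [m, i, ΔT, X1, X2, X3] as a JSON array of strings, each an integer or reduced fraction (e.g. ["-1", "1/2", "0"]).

["-2", "2", "-1", "1", "0", "0"]

Exponent matrix [Θ,I,M] × [m,i,ΔT,X1,X2,X3]:
  Θ: [ 0  0  1  1  1  1]
  I: [ 0  1  0 -2 -3 -2]
  M: [ 1  0  0  2  1  1]
Row reduction gives pivot columns m,i,ΔT; rank = 3
Repeat: m,i,ΔT; free: X1,X2,X3
RREF:
  r0: [   1    0    0    2    1    1]
  r1: [   0    1    0   -2   -3   -2]
  r2: [   0    0    1    1    1    1]
Fix exponent of X1 at 1, X2 at 0, X3 at 0; solve each RREF row for its pivot's exponent:
  r0: exp(m) + (2)·1 = 0 ⇒ exp(m) = -2
  r1: exp(i) + (-2)·1 = 0 ⇒ exp(i) = 2
  r2: exp(ΔT) + (1)·1 = 0 ⇒ exp(ΔT) = -1
Π_1 = m^-2 · i^2 · ΔT^-1 · X1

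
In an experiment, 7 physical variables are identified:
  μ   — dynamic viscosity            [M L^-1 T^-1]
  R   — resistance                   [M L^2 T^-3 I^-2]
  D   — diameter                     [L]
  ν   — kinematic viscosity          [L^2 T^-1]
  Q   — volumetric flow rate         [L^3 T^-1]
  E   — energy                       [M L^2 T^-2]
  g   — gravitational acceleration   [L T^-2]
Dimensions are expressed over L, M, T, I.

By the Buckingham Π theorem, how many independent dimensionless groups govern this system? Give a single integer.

Dimensional matrix (L×M×T×I by μ×R×D×ν×Q×E×g):
  L: [-1  2  1  2  3  2  1]
  M: [ 1  1  0  0  0  1  0]
  T: [-1 -3  0 -1 -1 -2 -2]
  I: [ 0 -2  0  0  0  0  0]
RREF → pivots at {μ,R,D,ν} ⇒ r = 4
Π count = n − r = 7 − 4 = 3

3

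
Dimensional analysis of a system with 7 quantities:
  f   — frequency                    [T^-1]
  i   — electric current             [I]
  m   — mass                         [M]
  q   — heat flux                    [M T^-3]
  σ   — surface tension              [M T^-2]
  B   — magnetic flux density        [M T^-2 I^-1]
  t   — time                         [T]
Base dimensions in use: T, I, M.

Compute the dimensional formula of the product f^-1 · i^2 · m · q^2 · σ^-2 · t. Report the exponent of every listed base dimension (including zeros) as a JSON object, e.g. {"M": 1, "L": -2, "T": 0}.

Write exponents as rows T,I,M / cols f,i,m,q,σ,B,t:
  T: [-1  0  0 -3 -2 -2  1]
  I: [ 0  1  0  0  0 -1  0]
  M: [ 0  0  1  1  1  1  0]
  [T]: (-1)·-1+(2)·0+(1)·0+(2)·-3+(-2)·-2+(1)·1 = 0
  [I]: (-1)·0+(2)·1+(1)·0+(2)·0+(-2)·0+(1)·0 = 2
  [M]: (-1)·0+(2)·0+(1)·1+(2)·1+(-2)·1+(1)·0 = 1
⇒ I^2 M

{"T": 0, "I": 2, "M": 1}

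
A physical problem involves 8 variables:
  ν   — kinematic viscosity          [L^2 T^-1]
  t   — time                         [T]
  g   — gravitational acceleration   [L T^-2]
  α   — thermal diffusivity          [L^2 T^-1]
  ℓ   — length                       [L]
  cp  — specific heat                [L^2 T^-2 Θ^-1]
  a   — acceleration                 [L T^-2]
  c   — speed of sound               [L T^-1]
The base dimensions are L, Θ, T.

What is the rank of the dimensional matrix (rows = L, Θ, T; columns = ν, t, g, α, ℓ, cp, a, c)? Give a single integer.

Exponent matrix [L,Θ,T] × [ν,t,g,α,ℓ,cp,a,c]:
  L: [ 2  0  1  2  1  2  1  1]
  Θ: [ 0  0  0  0  0 -1  0  0]
  T: [-1  1 -2 -1  0 -2 -2 -1]
Echelon form has 3 nonzero rows (pivots: ν,t,cp)

3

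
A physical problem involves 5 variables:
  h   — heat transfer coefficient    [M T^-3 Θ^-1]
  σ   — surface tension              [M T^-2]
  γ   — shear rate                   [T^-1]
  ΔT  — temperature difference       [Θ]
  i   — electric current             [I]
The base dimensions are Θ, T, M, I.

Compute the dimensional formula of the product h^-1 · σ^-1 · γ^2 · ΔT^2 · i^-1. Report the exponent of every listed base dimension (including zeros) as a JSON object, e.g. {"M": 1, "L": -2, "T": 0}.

Exponent matrix [Θ,T,M,I] × [h,σ,γ,ΔT,i]:
  Θ: [-1  0  0  1  0]
  T: [-3 -2 -1  0  0]
  M: [ 1  1  0  0  0]
  I: [ 0  0  0  0  1]
  [Θ]: (-1)·-1+(-1)·0+(2)·0+(2)·1+(-1)·0 = 3
  [T]: (-1)·-3+(-1)·-2+(2)·-1+(2)·0+(-1)·0 = 3
  [M]: (-1)·1+(-1)·1+(2)·0+(2)·0+(-1)·0 = -2
  [I]: (-1)·0+(-1)·0+(2)·0+(2)·0+(-1)·1 = -1
⇒ Θ^3 T^3 M^-2 I^-1

{"Θ": 3, "T": 3, "M": -2, "I": -1}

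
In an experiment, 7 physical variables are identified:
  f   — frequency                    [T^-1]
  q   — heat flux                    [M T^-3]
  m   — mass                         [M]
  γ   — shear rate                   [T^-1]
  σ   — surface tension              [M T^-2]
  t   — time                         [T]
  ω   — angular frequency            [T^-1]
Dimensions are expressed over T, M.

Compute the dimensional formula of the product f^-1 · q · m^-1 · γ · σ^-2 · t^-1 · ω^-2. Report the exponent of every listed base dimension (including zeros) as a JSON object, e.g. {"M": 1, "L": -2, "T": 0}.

{"T": 2, "M": -2}

Write exponents as rows T,M / cols f,q,m,γ,σ,t,ω:
  T: [-1 -3  0 -1 -2  1 -1]
  M: [ 0  1  1  0  1  0  0]
  [T]: (-1)·-1+(1)·-3+(-1)·0+(1)·-1+(-2)·-2+(-1)·1+(-2)·-1 = 2
  [M]: (-1)·0+(1)·1+(-1)·1+(1)·0+(-2)·1+(-1)·0+(-2)·0 = -2
⇒ T^2 M^-2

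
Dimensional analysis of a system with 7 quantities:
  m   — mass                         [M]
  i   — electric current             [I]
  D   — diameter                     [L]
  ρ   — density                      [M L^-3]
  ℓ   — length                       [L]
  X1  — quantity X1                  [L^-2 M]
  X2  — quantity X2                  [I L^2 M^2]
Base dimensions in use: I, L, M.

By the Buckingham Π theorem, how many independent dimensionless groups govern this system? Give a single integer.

4

Exponent matrix [I,L,M] × [m,i,D,ρ,ℓ,X1,X2]:
  I: [ 0  1  0  0  0  0  1]
  L: [ 0  0  1 -3  1 -2  2]
  M: [ 1  0  0  1  0  1  2]
RREF → pivots at {m,i,D} ⇒ r = 3
Π count = n − r = 7 − 3 = 4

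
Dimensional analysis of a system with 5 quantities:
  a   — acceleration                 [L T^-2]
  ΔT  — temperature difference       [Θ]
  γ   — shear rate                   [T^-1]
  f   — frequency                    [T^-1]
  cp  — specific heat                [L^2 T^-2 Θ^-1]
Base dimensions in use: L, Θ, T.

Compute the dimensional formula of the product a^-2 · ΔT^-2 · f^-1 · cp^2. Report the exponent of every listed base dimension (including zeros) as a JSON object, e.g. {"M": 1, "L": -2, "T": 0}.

Dimensional matrix (L×Θ×T by a×ΔT×γ×f×cp):
  L: [ 1  0  0  0  2]
  Θ: [ 0  1  0  0 -1]
  T: [-2  0 -1 -1 -2]
  [L]: (-2)·1+(-2)·0+(-1)·0+(2)·2 = 2
  [Θ]: (-2)·0+(-2)·1+(-1)·0+(2)·-1 = -4
  [T]: (-2)·-2+(-2)·0+(-1)·-1+(2)·-2 = 1
⇒ L^2 Θ^-4 T

{"L": 2, "Θ": -4, "T": 1}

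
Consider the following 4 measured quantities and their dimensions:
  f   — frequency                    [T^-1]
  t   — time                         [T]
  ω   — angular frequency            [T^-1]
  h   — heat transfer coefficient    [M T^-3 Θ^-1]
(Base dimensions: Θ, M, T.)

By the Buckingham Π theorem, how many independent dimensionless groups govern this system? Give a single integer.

2

Dimensional matrix (Θ×M×T by f×t×ω×h):
  Θ: [ 0  0  0 -1]
  M: [ 0  0  0  1]
  T: [-1  1 -1 -3]
RREF → pivots at {f,h} ⇒ r = 2
Π count = n − r = 4 − 2 = 2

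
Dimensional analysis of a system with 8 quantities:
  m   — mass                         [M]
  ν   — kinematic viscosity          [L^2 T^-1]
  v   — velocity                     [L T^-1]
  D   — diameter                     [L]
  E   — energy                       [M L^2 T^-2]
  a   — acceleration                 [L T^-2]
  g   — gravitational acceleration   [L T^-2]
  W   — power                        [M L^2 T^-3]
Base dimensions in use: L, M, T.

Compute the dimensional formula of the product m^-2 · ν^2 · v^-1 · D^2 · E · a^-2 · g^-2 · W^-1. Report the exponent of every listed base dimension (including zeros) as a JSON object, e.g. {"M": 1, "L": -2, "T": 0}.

Dimensional matrix (L×M×T by m×ν×v×D×E×a×g×W):
  L: [ 0  2  1  1  2  1  1  2]
  M: [ 1  0  0  0  1  0  0  1]
  T: [ 0 -1 -1  0 -2 -2 -2 -3]
  [L]: (-2)·0+(2)·2+(-1)·1+(2)·1+(1)·2+(-2)·1+(-2)·1+(-1)·2 = 1
  [M]: (-2)·1+(2)·0+(-1)·0+(2)·0+(1)·1+(-2)·0+(-2)·0+(-1)·1 = -2
  [T]: (-2)·0+(2)·-1+(-1)·-1+(2)·0+(1)·-2+(-2)·-2+(-2)·-2+(-1)·-3 = 8
⇒ L M^-2 T^8

{"L": 1, "M": -2, "T": 8}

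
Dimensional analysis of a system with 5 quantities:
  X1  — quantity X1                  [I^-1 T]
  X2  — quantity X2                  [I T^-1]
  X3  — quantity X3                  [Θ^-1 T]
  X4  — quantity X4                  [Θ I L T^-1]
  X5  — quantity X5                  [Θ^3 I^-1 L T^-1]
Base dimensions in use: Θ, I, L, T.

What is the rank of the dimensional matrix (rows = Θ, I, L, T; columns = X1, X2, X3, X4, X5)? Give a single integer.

3

Exponent matrix [Θ,I,L,T] × [X1,X2,X3,X4,X5]:
  Θ: [ 0  0 -1  1  3]
  I: [-1  1  0  1 -1]
  L: [ 0  0  0  1  1]
  T: [ 1 -1  1 -1 -1]
Echelon form has 3 nonzero rows (pivots: X1,X3,X4)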